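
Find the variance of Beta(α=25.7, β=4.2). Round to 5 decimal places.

Var = αβ/[(α+β)²(α+β+1)] = (25.7×4.2)/(29.9²×30.9) = 107.94/27624.909 = 0.00391.

0.00391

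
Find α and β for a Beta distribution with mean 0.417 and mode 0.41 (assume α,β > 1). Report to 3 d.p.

α = 10.723, β = 14.991

With s = α+β: μ = α/s and mode = (α−1)/(s−2). Eliminating α = μs,
μs − 1 = m(s−2) ⇒ s(μ−m) = 1−2m ⇒ s = 0.18/0.007 = 25.7143.
So α = μs = 10.723, β = (1−μ)s = 14.991.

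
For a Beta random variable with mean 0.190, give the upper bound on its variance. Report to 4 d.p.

Var = μ(1−μ)/(α+β+1), which approaches μ(1−μ) as α+β → 0.
So the supremum is μ(1−μ) = 0.190×0.810 = 0.1539.

0.1539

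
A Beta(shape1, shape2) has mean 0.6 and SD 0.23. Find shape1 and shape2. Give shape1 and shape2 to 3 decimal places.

shape1 = 2.122, shape2 = 1.415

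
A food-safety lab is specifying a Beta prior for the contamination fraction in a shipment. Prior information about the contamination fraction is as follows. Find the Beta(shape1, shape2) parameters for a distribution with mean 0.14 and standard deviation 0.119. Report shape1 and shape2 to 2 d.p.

shape1 = 1.05, shape2 = 6.45

Variance = 0.119² = 0.014161. The moment-matching identity shape1+shape2 = μ(1−μ)/Var − 1 gives
shape1+shape2 = 0.1204/0.014161 − 1 = 7.5022, so shape1 = μ·7.5022 = 1.05 and shape2 = (1−μ)·7.5022 = 6.45.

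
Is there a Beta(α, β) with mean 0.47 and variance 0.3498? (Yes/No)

No

A Beta with mean μ has variance μ(1−μ)/(α+β+1) < μ(1−μ).
Here μ(1−μ) = 0.47×0.53 = 0.2491, and 0.3498 ≥ 0.2491.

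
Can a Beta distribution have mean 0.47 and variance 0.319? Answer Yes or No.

No

A Beta with mean μ has variance μ(1−μ)/(α+β+1) < μ(1−μ).
Here μ(1−μ) = 0.47×0.53 = 0.2491, and 0.319 ≥ 0.2491.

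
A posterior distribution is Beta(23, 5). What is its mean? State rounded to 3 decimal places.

0.821

The Beta mean is α/(α+β) = 23/(23+5) = 0.821.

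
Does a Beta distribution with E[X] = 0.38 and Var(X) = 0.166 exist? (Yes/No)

Yes

The Beta variance bound is σ² < μ(1−μ).
Here μ(1−μ) = 0.38×0.62 = 0.2356, and 0.166 < 0.2356.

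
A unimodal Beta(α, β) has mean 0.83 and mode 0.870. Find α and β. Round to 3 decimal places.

Let s = α+β. Mean gives α = μs = 0.83s; mode gives (α−1)/(s−2) = 0.870.
Substituting: 0.83s − 1 = 0.870(s−2) = 0.870s − 1.740, so -0.040s = -0.740 and s = 18.5000.
Then α = 0.83×18.5000 = 15.355 and β = s−α = 3.145.

α = 15.355, β = 3.145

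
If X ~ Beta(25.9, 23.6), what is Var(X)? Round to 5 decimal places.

μ = 25.9/49.5 = 0.523232; Var = μ(1−μ)/(α+β+1) = 0.2494603/50.5 = 0.00494.

0.00494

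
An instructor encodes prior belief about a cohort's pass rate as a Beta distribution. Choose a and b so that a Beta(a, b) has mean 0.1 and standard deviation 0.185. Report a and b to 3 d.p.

a = 0.163, b = 1.467

First σ² = 0.034225. Setting a = μn, b = (1−μ)n with n = a+b,
μ(1−μ)/(n+1) = 0.034225 ⇒ n+1 = 0.09/0.034225 = 2.6297 ⇒ n = 1.6297.
Hence a = 0.1×1.6297 = 0.163, b = 0.9×1.6297 = 1.467.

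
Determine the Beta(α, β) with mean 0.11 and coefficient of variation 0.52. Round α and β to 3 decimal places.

σ = CV·μ = 0.52×0.11 = 0.05720, so σ² = 0.003272.
s+1 = μ(1−μ)/σ² = 0.0979/0.003272 = 29.9220, so s = α+β = 28.9220.
α = μs = 3.181, β = (1−μ)s = 25.741.

α = 3.181, β = 25.741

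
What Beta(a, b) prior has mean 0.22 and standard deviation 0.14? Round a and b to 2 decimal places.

a = 1.71, b = 6.05

σ² = 0.14² = 0.0196.
With s = a+b, Var = μ(1−μ)/(s+1), so s+1 = (0.22×0.78)/0.0196 = 8.7551 and s = 7.7551.
a = μs = 1.71, b = (1−μ)s = 6.05.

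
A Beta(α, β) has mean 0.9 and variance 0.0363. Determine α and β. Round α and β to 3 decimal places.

α = 1.331, β = 0.148

Let s = α+β. The Beta variance is μ(1−μ)/(s+1).
So s+1 = μ(1−μ)/σ² = (0.9×0.1)/0.0363 = 0.09/0.0363 = 2.4793, giving s = 1.4793.
Then α = μs = 0.9×1.4793 = 1.331 and β = (1−μ)s = 0.1×1.4793 = 0.148.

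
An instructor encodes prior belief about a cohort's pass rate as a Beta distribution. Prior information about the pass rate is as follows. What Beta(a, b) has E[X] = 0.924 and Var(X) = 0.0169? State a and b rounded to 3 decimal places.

By moment matching, a+b = μ(1−μ)/σ² − 1 = (0.924·0.076)/0.0169 − 1 = 4.1553 − 1 = 3.1553.
Since a/(a+b) = μ, a = 0.924·3.1553 = 2.915 and b = 0.076·3.1553 = 0.240.

a = 2.915, b = 0.240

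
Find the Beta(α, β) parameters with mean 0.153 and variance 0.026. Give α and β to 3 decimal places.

α = 0.610, β = 3.375

Let s = α+β. The Beta variance is μ(1−μ)/(s+1).
So s+1 = μ(1−μ)/σ² = (0.153×0.847)/0.026 = 0.129591/0.026 = 4.9843, giving s = 3.9843.
Then α = μs = 0.153×3.9843 = 0.610 and β = (1−μ)s = 0.847×3.9843 = 3.375.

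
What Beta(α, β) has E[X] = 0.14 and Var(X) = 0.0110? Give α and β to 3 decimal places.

α = 1.392, β = 8.553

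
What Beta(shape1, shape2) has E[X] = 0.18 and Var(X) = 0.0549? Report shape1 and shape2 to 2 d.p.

shape1 = 0.30, shape2 = 1.38

Let s = shape1+shape2. The Beta variance is μ(1−μ)/(s+1).
So s+1 = μ(1−μ)/σ² = (0.18×0.82)/0.0549 = 0.1476/0.0549 = 2.6885, giving s = 1.6885.
Then shape1 = μs = 0.18×1.6885 = 0.30 and shape2 = (1−μ)s = 0.82×1.6885 = 1.38.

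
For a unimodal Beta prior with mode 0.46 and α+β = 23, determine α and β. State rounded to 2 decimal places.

Since the density peak of Beta(α,β) is at (α−1)/(α+β−2),
α = 1 + 0.46(23−2) = 10.66 and β = 23 − 10.66 = 12.34.

α = 10.66, β = 12.34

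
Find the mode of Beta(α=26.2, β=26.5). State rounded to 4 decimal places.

The density x^(α−1)(1−x)^(β−1) is maximised at (α−1)/(α+β−2) = 25.2/50.7 = 0.4970.

0.4970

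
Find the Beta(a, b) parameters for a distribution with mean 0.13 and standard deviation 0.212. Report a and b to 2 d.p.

σ² = 0.212² = 0.044944.
With s = a+b, Var = μ(1−μ)/(s+1), so s+1 = (0.13×0.87)/0.044944 = 2.5165 and s = 1.5165.
a = μs = 0.20, b = (1−μ)s = 1.32.

a = 0.20, b = 1.32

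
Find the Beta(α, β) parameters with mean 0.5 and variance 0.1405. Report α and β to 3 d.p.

Write ν = α+β; then α = μν and Var = μ(1−μ)/(ν+1).
ν = μ(1−μ)/Var − 1 = 0.25/0.1405 − 1 = 0.7794.
α = 0.5·0.7794 = 0.390, β = 0.5·0.7794 = 0.390.

α = 0.390, β = 0.390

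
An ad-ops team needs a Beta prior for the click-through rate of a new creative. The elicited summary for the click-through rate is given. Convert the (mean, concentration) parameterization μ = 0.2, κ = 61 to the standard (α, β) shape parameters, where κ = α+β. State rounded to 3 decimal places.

Split κ in proportion μ : (1−μ): α = 0.2·61 = 12.200, β = 61 − 12.200 = 48.800.

α = 12.200, β = 48.800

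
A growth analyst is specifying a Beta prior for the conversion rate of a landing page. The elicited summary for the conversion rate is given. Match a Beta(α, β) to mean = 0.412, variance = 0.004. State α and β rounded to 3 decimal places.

α = 24.540, β = 35.024

By moment matching, α+β = μ(1−μ)/σ² − 1 = (0.412·0.588)/0.004 − 1 = 60.5640 − 1 = 59.5640.
Since α/(α+β) = μ, α = 0.412·59.5640 = 24.540 and β = 0.588·59.5640 = 35.024.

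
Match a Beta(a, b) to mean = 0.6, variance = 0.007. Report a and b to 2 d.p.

Let s = a+b. The Beta variance is μ(1−μ)/(s+1).
So s+1 = μ(1−μ)/σ² = (0.6×0.4)/0.007 = 0.24/0.007 = 34.2857, giving s = 33.2857.
Then a = μs = 0.6×33.2857 = 19.97 and b = (1−μ)s = 0.4×33.2857 = 13.31.

a = 19.97, b = 13.31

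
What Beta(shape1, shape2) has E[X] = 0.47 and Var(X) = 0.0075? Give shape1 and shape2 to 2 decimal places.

shape1 = 15.14, shape2 = 17.07

By moment matching, shape1+shape2 = μ(1−μ)/σ² − 1 = (0.47·0.53)/0.0075 − 1 = 33.2133 − 1 = 32.2133.
Since shape1/(shape1+shape2) = μ, shape1 = 0.47·32.2133 = 15.14 and shape2 = 0.53·32.2133 = 17.07.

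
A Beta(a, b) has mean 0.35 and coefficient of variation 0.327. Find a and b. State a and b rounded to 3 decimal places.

a = 5.729, b = 10.639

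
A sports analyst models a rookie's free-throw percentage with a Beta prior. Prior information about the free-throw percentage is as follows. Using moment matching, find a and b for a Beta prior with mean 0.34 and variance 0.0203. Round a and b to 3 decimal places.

a = 3.418, b = 6.636

Write ν = a+b; then a = μν and Var = μ(1−μ)/(ν+1).
ν = μ(1−μ)/Var − 1 = 0.2244/0.0203 − 1 = 10.0542.
a = 0.34·10.0542 = 3.418, b = 0.66·10.0542 = 6.636.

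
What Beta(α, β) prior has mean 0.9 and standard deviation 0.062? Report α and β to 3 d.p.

α = 20.172, β = 2.241

σ² = 0.062² = 0.003844.
With s = α+β, Var = μ(1−μ)/(s+1), so s+1 = (0.9×0.1)/0.003844 = 23.4131 and s = 22.4131.
α = μs = 20.172, β = (1−μ)s = 2.241.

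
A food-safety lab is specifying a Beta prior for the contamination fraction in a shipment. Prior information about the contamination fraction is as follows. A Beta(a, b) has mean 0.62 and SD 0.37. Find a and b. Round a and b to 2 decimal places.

a = 0.45, b = 0.27

σ² = 0.37² = 0.1369.
With s = a+b, Var = μ(1−μ)/(s+1), so s+1 = (0.62×0.38)/0.1369 = 1.7210 and s = 0.7210.
a = μs = 0.45, b = (1−μ)s = 0.27.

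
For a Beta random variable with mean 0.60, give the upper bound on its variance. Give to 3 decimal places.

0.240

For fixed mean μ the Beta variance is μ(1−μ)/(α+β+1), increasing as α+β decreases.
Its least upper bound (not attained) is μ(1−μ) = 0.60·0.40 = 0.240.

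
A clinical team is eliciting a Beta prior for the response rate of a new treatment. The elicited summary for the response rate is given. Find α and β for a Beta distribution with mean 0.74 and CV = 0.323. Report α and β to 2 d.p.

α = 1.75, β = 0.62

Var = (CV·μ)² = (0.323×0.74)² = 0.057131.
α+β = μ(1−μ)/Var − 1 = 0.1924/0.057131 − 1 = 2.3677.
Thus α = 0.74·2.3677 = 1.75 and β = 0.26·2.3677 = 0.62.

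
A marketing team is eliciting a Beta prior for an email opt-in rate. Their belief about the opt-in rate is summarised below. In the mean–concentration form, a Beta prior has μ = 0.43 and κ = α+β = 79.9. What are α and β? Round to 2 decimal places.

α = 34.36, β = 45.54

α = μκ = 0.43×79.9 = 34.36 and β = (1−μ)κ = 0.57×79.9 = 45.54.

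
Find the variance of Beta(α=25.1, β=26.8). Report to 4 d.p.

0.0047

α+β = 51.9 and αβ = 672.68, so Var = αβ/[(α+β)²(α+β+1)] = 672.68/142491.969 = 0.0047.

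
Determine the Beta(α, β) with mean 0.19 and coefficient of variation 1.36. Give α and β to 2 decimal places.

α = 0.25, β = 1.06

Var = (CV·μ)² = (1.36×0.19)² = 0.066771.
α+β = μ(1−μ)/Var − 1 = 0.1539/0.066771 − 1 = 1.3049.
Thus α = 0.19·1.3049 = 0.25 and β = 0.81·1.3049 = 1.06.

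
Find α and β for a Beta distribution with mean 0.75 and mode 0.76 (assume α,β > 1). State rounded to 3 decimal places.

With s = α+β: μ = α/s and mode = (α−1)/(s−2). Eliminating α = μs,
μs − 1 = m(s−2) ⇒ s(μ−m) = 1−2m ⇒ s = -0.52/-0.01 = 52.0000.
So α = μs = 39.000, β = (1−μ)s = 13.000.

α = 39.000, β = 13.000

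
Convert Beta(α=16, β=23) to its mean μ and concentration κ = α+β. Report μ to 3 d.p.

μ = 0.410, κ = 39

κ = α+β = 16+23 = 39; μ = α/κ = 16/39 = 0.410.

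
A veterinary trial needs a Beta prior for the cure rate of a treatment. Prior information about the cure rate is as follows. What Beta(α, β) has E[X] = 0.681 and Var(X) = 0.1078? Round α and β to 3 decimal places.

By moment matching, α+β = μ(1−μ)/σ² − 1 = (0.681·0.319)/0.1078 − 1 = 2.0152 − 1 = 1.0152.
Since α/(α+β) = μ, α = 0.681·1.0152 = 0.691 and β = 0.319·1.0152 = 0.324.

α = 0.691, β = 0.324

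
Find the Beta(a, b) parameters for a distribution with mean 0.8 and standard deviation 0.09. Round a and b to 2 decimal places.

a = 15.00, b = 3.75

Variance = 0.09² = 0.0081. The moment-matching identity a+b = μ(1−μ)/Var − 1 gives
a+b = 0.16/0.0081 − 1 = 18.7531, so a = μ·18.7531 = 15.00 and b = (1−μ)·18.7531 = 3.75.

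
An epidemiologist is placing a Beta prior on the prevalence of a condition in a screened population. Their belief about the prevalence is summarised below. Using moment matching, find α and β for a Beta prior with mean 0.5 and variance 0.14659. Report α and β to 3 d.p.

α = 0.353, β = 0.353

By moment matching, α+β = μ(1−μ)/σ² − 1 = (0.5·0.5)/0.14659 − 1 = 1.7054 − 1 = 0.7054.
Since α/(α+β) = μ, α = 0.5·0.7054 = 0.353 and β = 0.5·0.7054 = 0.353.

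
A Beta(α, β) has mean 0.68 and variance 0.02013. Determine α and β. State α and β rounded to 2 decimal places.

α = 6.67, β = 3.14

Let s = α+β. The Beta variance is μ(1−μ)/(s+1).
So s+1 = μ(1−μ)/σ² = (0.68×0.32)/0.02013 = 0.2176/0.02013 = 10.8097, giving s = 9.8097.
Then α = μs = 0.68×9.8097 = 6.67 and β = (1−μ)s = 0.32×9.8097 = 3.14.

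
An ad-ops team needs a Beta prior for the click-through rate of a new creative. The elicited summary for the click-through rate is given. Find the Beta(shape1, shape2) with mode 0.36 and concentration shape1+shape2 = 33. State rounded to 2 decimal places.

shape1 = 12.16, shape2 = 20.84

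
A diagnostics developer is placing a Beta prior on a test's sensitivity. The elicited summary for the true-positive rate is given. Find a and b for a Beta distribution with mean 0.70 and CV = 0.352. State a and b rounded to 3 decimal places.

a = 1.721, b = 0.738

σ = CV·μ = 0.352×0.70 = 0.24640, so σ² = 0.060713.
s+1 = μ(1−μ)/σ² = 0.2100/0.060713 = 3.4589, so s = a+b = 2.4589.
a = μs = 1.721, b = (1−μ)s = 0.738.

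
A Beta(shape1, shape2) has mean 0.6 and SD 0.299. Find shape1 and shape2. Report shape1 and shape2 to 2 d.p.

shape1 = 1.01, shape2 = 0.67

σ² = 0.299² = 0.089401.
With s = shape1+shape2, Var = μ(1−μ)/(s+1), so s+1 = (0.6×0.4)/0.089401 = 2.6845 and s = 1.6845.
shape1 = μs = 1.01, shape2 = (1−μ)s = 0.67.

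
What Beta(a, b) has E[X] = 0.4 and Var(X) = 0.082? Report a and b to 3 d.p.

a = 0.771, b = 1.156

By moment matching, a+b = μ(1−μ)/σ² − 1 = (0.4·0.6)/0.082 − 1 = 2.9268 − 1 = 1.9268.
Since a/(a+b) = μ, a = 0.4·1.9268 = 0.771 and b = 0.6·1.9268 = 1.156.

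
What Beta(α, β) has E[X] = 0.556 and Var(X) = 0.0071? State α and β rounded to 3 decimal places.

By moment matching, α+β = μ(1−μ)/σ² − 1 = (0.556·0.444)/0.0071 − 1 = 34.7696 − 1 = 33.7696.
Since α/(α+β) = μ, α = 0.556·33.7696 = 18.776 and β = 0.444·33.7696 = 14.994.

α = 18.776, β = 14.994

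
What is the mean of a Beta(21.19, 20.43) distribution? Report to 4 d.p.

E[X] = α/(α+β) = 21.19/41.62 = 0.5091.

0.5091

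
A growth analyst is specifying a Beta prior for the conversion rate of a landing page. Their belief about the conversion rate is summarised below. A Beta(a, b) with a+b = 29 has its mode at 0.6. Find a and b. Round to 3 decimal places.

a = 17.200, b = 11.800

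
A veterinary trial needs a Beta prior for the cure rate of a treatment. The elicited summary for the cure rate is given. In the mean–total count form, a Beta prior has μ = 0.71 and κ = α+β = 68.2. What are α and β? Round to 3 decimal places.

α = 48.422, β = 19.778

α = μκ = 0.71×68.2 = 48.422 and β = (1−μ)κ = 0.29×68.2 = 19.778.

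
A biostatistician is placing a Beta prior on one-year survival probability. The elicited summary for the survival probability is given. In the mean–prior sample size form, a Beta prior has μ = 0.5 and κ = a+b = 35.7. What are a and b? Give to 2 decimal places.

Split κ in proportion μ : (1−μ): a = 0.5·35.7 = 17.85, b = 35.7 − 17.85 = 17.85.

a = 17.85, b = 17.85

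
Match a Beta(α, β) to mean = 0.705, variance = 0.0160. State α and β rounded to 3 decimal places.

Write ν = α+β; then α = μν and Var = μ(1−μ)/(ν+1).
ν = μ(1−μ)/Var − 1 = 0.207975/0.0160 − 1 = 11.9984.
α = 0.705·11.9984 = 8.459, β = 0.295·11.9984 = 3.540.

α = 8.459, β = 3.540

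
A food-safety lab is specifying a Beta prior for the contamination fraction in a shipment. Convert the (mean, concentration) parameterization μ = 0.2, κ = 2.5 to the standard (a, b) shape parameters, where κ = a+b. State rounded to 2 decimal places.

a = 0.50, b = 2.00

a = μκ = 0.2×2.5 = 0.50 and b = (1−μ)κ = 0.8×2.5 = 2.00.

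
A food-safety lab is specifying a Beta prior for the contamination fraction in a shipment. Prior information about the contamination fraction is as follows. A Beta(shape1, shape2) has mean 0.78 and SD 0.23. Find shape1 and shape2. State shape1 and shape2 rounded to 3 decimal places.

shape1 = 1.750, shape2 = 0.494

First σ² = 0.0529. Setting shape1 = μn, shape2 = (1−μ)n with n = shape1+shape2,
μ(1−μ)/(n+1) = 0.0529 ⇒ n+1 = 0.1716/0.0529 = 3.2439 ⇒ n = 2.2439.
Hence shape1 = 0.78×2.2439 = 1.750, shape2 = 0.22×2.2439 = 0.494.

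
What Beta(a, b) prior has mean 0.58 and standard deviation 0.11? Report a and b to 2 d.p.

First σ² = 0.0121. Setting a = μn, b = (1−μ)n with n = a+b,
μ(1−μ)/(n+1) = 0.0121 ⇒ n+1 = 0.2436/0.0121 = 20.1322 ⇒ n = 19.1322.
Hence a = 0.58×19.1322 = 11.10, b = 0.42×19.1322 = 8.04.

a = 11.10, b = 8.04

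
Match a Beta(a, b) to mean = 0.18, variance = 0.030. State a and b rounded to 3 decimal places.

a = 0.706, b = 3.214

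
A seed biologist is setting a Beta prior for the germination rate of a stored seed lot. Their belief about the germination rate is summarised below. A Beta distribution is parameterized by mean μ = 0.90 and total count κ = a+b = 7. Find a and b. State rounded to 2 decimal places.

a = μκ = 0.90×7 = 6.30 and b = (1−μ)κ = 0.10×7 = 0.70.

a = 6.30, b = 0.70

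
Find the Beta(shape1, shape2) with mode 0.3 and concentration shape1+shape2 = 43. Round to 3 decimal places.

shape1 = 13.300, shape2 = 29.700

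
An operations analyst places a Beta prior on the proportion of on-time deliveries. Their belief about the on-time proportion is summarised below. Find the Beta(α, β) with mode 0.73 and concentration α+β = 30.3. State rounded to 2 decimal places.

α = 21.66, β = 8.64

For α,β>1 the mode is (α−1)/(α+β−2), so α = mode·(κ−2)+1 = 0.73×28.3+1 = 21.66.
And β = (1−mode)·(κ−2)+1 = 0.27×28.3+1 = 8.64.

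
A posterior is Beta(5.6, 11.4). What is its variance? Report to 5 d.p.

Var = αβ/[(α+β)²(α+β+1)] = (5.6×11.4)/(17.0²×18.0) = 63.84/5202.000 = 0.01227.

0.01227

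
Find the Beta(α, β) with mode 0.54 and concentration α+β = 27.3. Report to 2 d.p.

Since the density peak of Beta(α,β) is at (α−1)/(α+β−2),
α = 1 + 0.54(27.3−2) = 14.66 and β = 27.3 − 14.66 = 12.64.

α = 14.66, β = 12.64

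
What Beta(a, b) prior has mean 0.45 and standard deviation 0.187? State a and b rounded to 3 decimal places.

First σ² = 0.034969. Setting a = μn, b = (1−μ)n with n = a+b,
μ(1−μ)/(n+1) = 0.034969 ⇒ n+1 = 0.2475/0.034969 = 7.0777 ⇒ n = 6.0777.
Hence a = 0.45×6.0777 = 2.735, b = 0.55×6.0777 = 3.343.

a = 2.735, b = 3.343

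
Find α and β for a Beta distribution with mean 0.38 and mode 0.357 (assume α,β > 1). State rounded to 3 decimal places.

α = 4.725, β = 7.710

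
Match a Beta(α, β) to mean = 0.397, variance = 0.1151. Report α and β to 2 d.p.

α = 0.43, β = 0.65

Let s = α+β. The Beta variance is μ(1−μ)/(s+1).
So s+1 = μ(1−μ)/σ² = (0.397×0.603)/0.1151 = 0.239391/0.1151 = 2.0799, giving s = 1.0799.
Then α = μs = 0.397×1.0799 = 0.43 and β = (1−μ)s = 0.603×1.0799 = 0.65.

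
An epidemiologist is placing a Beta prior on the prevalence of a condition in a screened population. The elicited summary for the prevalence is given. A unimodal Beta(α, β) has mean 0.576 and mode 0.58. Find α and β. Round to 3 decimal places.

α = 23.040, β = 16.960

With s = α+β: μ = α/s and mode = (α−1)/(s−2). Eliminating α = μs,
μs − 1 = m(s−2) ⇒ s(μ−m) = 1−2m ⇒ s = -0.16/-0.004 = 40.0000.
So α = μs = 23.040, β = (1−μ)s = 16.960.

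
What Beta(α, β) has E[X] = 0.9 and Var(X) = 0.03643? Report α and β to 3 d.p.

α = 1.323, β = 0.147

Write ν = α+β; then α = μν and Var = μ(1−μ)/(ν+1).
ν = μ(1−μ)/Var − 1 = 0.09/0.03643 − 1 = 1.4705.
α = 0.9·1.4705 = 1.323, β = 0.1·1.4705 = 0.147.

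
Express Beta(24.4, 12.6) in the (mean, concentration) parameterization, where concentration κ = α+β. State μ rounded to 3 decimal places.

μ = 0.659, κ = 37.0

κ = α+β = 24.4+12.6 = 37.0; μ = α/κ = 24.4/37.0 = 0.659.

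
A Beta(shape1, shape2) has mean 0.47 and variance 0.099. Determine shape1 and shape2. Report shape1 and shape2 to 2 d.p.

shape1 = 0.71, shape2 = 0.80

Write ν = shape1+shape2; then shape1 = μν and Var = μ(1−μ)/(ν+1).
ν = μ(1−μ)/Var − 1 = 0.2491/0.099 − 1 = 1.5162.
shape1 = 0.47·1.5162 = 0.71, shape2 = 0.53·1.5162 = 0.80.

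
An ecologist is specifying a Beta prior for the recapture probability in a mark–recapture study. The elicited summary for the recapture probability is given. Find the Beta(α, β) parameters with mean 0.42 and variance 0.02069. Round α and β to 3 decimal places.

Write ν = α+β; then α = μν and Var = μ(1−μ)/(ν+1).
ν = μ(1−μ)/Var − 1 = 0.2436/0.02069 − 1 = 10.7738.
α = 0.42·10.7738 = 4.525, β = 0.58·10.7738 = 6.249.

α = 4.525, β = 6.249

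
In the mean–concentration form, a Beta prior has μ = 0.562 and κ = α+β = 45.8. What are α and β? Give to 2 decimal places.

α = 25.74, β = 20.06

Split κ in proportion μ : (1−μ): α = 0.562·45.8 = 25.74, β = 45.8 − 25.74 = 20.06.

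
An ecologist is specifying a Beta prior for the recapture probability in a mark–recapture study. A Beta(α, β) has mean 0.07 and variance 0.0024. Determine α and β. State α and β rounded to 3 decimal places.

α = 1.829, β = 24.296

By moment matching, α+β = μ(1−μ)/σ² − 1 = (0.07·0.93)/0.0024 − 1 = 27.1250 − 1 = 26.1250.
Since α/(α+β) = μ, α = 0.07·26.1250 = 1.829 and β = 0.93·26.1250 = 24.296.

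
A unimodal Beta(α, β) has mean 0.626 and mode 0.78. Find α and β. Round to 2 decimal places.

With s = α+β: μ = α/s and mode = (α−1)/(s−2). Eliminating α = μs,
μs − 1 = m(s−2) ⇒ s(μ−m) = 1−2m ⇒ s = -0.56/-0.154 = 3.6364.
So α = μs = 2.28, β = (1−μ)s = 1.36.

α = 2.28, β = 1.36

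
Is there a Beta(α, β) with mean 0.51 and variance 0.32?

For any Beta, Var(X) < E[X]·(1−E[X]).
Here μ(1−μ) = 0.51×0.49 = 0.2499, and 0.32 ≥ 0.2499.

No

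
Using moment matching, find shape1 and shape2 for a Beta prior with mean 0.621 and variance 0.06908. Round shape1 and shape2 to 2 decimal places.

Write ν = shape1+shape2; then shape1 = μν and Var = μ(1−μ)/(ν+1).
ν = μ(1−μ)/Var − 1 = 0.235359/0.06908 − 1 = 2.4070.
shape1 = 0.621·2.4070 = 1.49, shape2 = 0.379·2.4070 = 0.91.

shape1 = 1.49, shape2 = 0.91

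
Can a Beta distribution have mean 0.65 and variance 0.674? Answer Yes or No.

The Beta variance bound is σ² < μ(1−μ).
Here μ(1−μ) = 0.65×0.35 = 0.2275, and 0.674 ≥ 0.2275.

No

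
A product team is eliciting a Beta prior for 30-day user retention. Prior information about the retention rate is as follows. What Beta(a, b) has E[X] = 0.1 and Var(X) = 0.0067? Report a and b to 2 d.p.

a = 1.24, b = 11.19

Let s = a+b. The Beta variance is μ(1−μ)/(s+1).
So s+1 = μ(1−μ)/σ² = (0.1×0.9)/0.0067 = 0.09/0.0067 = 13.4328, giving s = 12.4328.
Then a = μs = 0.1×12.4328 = 1.24 and b = (1−μ)s = 0.9×12.4328 = 11.19.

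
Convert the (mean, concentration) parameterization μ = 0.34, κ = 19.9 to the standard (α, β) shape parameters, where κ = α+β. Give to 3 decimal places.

α = 6.766, β = 13.134

Split κ in proportion μ : (1−μ): α = 0.34·19.9 = 6.766, β = 19.9 − 6.766 = 13.134.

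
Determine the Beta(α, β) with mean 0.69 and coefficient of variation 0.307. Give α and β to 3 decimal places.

α = 2.599, β = 1.168

σ = CV·μ = 0.307×0.69 = 0.21183, so σ² = 0.044872.
s+1 = μ(1−μ)/σ² = 0.2139/0.044872 = 4.7669, so s = α+β = 3.7669.
α = μs = 2.599, β = (1−μ)s = 1.168.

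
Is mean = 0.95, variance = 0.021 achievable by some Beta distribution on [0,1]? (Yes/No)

Yes

The Beta variance bound is σ² < μ(1−μ).
Here μ(1−μ) = 0.95×0.05 = 0.0475, and 0.021 < 0.0475.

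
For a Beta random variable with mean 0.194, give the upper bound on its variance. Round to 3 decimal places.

For fixed mean μ the Beta variance is μ(1−μ)/(α+β+1), increasing as α+β decreases.
Its least upper bound (not attained) is μ(1−μ) = 0.194·0.806 = 0.156.

0.156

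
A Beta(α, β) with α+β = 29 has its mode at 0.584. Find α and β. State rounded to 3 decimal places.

For α,β>1 the mode is (α−1)/(α+β−2), so α = mode·(κ−2)+1 = 0.584×27+1 = 16.768.
And β = (1−mode)·(κ−2)+1 = 0.416×27+1 = 12.232.

α = 16.768, β = 12.232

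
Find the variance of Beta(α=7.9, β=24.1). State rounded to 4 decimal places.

μ = 7.9/32.0 = 0.246875; Var = μ(1−μ)/(α+β+1) = 0.1859277/33.0 = 0.0056.

0.0056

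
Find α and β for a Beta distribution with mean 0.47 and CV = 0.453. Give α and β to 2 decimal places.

σ = CV·μ = 0.453×0.47 = 0.21291, so σ² = 0.045331.
s+1 = μ(1−μ)/σ² = 0.2491/0.045331 = 5.4952, so s = α+β = 4.4952.
α = μs = 2.11, β = (1−μ)s = 2.38.

α = 2.11, β = 2.38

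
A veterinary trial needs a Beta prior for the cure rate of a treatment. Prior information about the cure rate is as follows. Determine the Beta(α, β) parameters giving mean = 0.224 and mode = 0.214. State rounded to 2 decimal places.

With s = α+β: μ = α/s and mode = (α−1)/(s−2). Eliminating α = μs,
μs − 1 = m(s−2) ⇒ s(μ−m) = 1−2m ⇒ s = 0.572/0.010 = 57.2000.
So α = μs = 12.81, β = (1−μ)s = 44.39.

α = 12.81, β = 44.39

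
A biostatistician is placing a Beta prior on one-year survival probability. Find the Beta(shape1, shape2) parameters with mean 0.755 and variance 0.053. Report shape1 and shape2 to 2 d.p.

Let s = shape1+shape2. The Beta variance is μ(1−μ)/(s+1).
So s+1 = μ(1−μ)/σ² = (0.755×0.245)/0.053 = 0.184975/0.053 = 3.4901, giving s = 2.4901.
Then shape1 = μs = 0.755×2.4901 = 1.88 and shape2 = (1−μ)s = 0.245×2.4901 = 0.61.

shape1 = 1.88, shape2 = 0.61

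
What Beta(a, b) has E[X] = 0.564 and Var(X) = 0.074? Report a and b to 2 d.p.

a = 1.31, b = 1.01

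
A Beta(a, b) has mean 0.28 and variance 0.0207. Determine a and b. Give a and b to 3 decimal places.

a = 2.447, b = 6.292

Let s = a+b. The Beta variance is μ(1−μ)/(s+1).
So s+1 = μ(1−μ)/σ² = (0.28×0.72)/0.0207 = 0.2016/0.0207 = 9.7391, giving s = 8.7391.
Then a = μs = 0.28×8.7391 = 2.447 and b = (1−μ)s = 0.72×8.7391 = 6.292.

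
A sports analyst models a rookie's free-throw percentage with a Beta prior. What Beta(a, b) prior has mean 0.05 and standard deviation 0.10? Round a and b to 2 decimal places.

a = 0.19, b = 3.56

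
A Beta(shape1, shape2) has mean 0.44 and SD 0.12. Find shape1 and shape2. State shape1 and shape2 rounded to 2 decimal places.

shape1 = 7.09, shape2 = 9.02

First σ² = 0.0144. Setting shape1 = μn, shape2 = (1−μ)n with n = shape1+shape2,
μ(1−μ)/(n+1) = 0.0144 ⇒ n+1 = 0.2464/0.0144 = 17.1111 ⇒ n = 16.1111.
Hence shape1 = 0.44×16.1111 = 7.09, shape2 = 0.56×16.1111 = 9.02.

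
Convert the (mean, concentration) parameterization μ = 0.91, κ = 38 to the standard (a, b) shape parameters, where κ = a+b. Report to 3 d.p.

a = 34.580, b = 3.420

Split κ in proportion μ : (1−μ): a = 0.91·38 = 34.580, b = 38 − 34.580 = 3.420.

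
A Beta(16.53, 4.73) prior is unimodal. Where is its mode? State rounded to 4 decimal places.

The density x^(α−1)(1−x)^(β−1) is maximised at (α−1)/(α+β−2) = 15.53/19.26 = 0.8063.

0.8063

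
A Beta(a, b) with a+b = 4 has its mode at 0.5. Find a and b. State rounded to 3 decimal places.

a = 2.000, b = 2.000

For a,b>1 the mode is (a−1)/(a+b−2), so a = mode·(κ−2)+1 = 0.5×2+1 = 2.000.
And b = (1−mode)·(κ−2)+1 = 0.5×2+1 = 2.000.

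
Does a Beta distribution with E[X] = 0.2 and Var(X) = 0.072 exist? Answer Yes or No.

For any Beta, Var(X) < E[X]·(1−E[X]).
Here μ(1−μ) = 0.2×0.8 = 0.16, and 0.072 < 0.16.

Yes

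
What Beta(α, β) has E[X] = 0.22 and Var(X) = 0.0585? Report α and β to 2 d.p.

Write ν = α+β; then α = μν and Var = μ(1−μ)/(ν+1).
ν = μ(1−μ)/Var − 1 = 0.1716/0.0585 − 1 = 1.9333.
α = 0.22·1.9333 = 0.43, β = 0.78·1.9333 = 1.51.

α = 0.43, β = 1.51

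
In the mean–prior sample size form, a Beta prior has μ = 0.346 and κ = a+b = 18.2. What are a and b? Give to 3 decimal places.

a = 6.297, b = 11.903

Split κ in proportion μ : (1−μ): a = 0.346·18.2 = 6.297, b = 18.2 − 6.297 = 11.903.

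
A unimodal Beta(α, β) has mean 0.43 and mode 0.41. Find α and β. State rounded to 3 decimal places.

α = 3.870, β = 5.130

Let s = α+β. Mean gives α = μs = 0.43s; mode gives (α−1)/(s−2) = 0.41.
Substituting: 0.43s − 1 = 0.41(s−2) = 0.41s − 0.82, so 0.02s = 0.18 and s = 9.0000.
Then α = 0.43×9.0000 = 3.870 and β = s−α = 5.130.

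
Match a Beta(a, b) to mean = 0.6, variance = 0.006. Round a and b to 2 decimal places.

Let s = a+b. The Beta variance is μ(1−μ)/(s+1).
So s+1 = μ(1−μ)/σ² = (0.6×0.4)/0.006 = 0.24/0.006 = 40.0000, giving s = 39.0000.
Then a = μs = 0.6×39.0000 = 23.40 and b = (1−μ)s = 0.4×39.0000 = 15.60.

a = 23.40, b = 15.60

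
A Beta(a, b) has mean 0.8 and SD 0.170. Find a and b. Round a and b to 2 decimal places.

a = 3.63, b = 0.91

First σ² = 0.028900. Setting a = μn, b = (1−μ)n with n = a+b,
μ(1−μ)/(n+1) = 0.028900 ⇒ n+1 = 0.16/0.028900 = 5.5363 ⇒ n = 4.5363.
Hence a = 0.8×4.5363 = 3.63, b = 0.2×4.5363 = 0.91.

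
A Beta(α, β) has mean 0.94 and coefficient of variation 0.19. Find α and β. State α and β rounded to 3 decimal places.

σ = CV·μ = 0.19×0.94 = 0.17860, so σ² = 0.031898.
s+1 = μ(1−μ)/σ² = 0.0564/0.031898 = 1.7681, so s = α+β = 0.7681.
α = μs = 0.722, β = (1−μ)s = 0.046.

α = 0.722, β = 0.046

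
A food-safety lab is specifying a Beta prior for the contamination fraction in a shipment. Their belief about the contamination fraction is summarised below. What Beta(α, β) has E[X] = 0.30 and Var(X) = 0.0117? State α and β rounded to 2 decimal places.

α = 5.08, β = 11.86

By moment matching, α+β = μ(1−μ)/σ² − 1 = (0.30·0.70)/0.0117 − 1 = 17.9487 − 1 = 16.9487.
Since α/(α+β) = μ, α = 0.30·16.9487 = 5.08 and β = 0.70·16.9487 = 11.86.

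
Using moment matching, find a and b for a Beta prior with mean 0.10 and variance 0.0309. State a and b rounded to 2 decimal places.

Write ν = a+b; then a = μν and Var = μ(1−μ)/(ν+1).
ν = μ(1−μ)/Var − 1 = 0.0900/0.0309 − 1 = 1.9126.
a = 0.10·1.9126 = 0.19, b = 0.90·1.9126 = 1.72.

a = 0.19, b = 1.72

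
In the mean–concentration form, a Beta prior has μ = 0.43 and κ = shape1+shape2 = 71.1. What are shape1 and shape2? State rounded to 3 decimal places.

Split κ in proportion μ : (1−μ): shape1 = 0.43·71.1 = 30.573, shape2 = 71.1 − 30.573 = 40.527.

shape1 = 30.573, shape2 = 40.527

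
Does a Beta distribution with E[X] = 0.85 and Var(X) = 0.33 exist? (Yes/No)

The Beta variance bound is σ² < μ(1−μ).
Here μ(1−μ) = 0.85×0.15 = 0.1275, and 0.33 ≥ 0.1275.

No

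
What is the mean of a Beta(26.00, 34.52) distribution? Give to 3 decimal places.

E[X] = α/(α+β) = 26.00/60.52 = 0.430.

0.430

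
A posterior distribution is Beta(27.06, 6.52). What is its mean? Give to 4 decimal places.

0.8058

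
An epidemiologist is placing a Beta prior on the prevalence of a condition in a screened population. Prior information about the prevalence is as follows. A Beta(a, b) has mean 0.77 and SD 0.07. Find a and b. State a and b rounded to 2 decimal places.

σ² = 0.07² = 0.0049.
With s = a+b, Var = μ(1−μ)/(s+1), so s+1 = (0.77×0.23)/0.0049 = 36.1429 and s = 35.1429.
a = μs = 27.06, b = (1−μ)s = 8.08.

a = 27.06, b = 8.08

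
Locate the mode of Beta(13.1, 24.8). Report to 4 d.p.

With α,β > 1, mode = (α−1)/(α+β−2) = 12.1/35.9 = 0.3370.

0.3370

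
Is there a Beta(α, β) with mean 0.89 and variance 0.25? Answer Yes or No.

A Beta with mean μ has variance μ(1−μ)/(α+β+1) < μ(1−μ).
Here μ(1−μ) = 0.89×0.11 = 0.0979, and 0.25 ≥ 0.0979.

No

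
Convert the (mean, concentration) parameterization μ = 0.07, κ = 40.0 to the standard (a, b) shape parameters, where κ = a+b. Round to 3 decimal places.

a = 2.800, b = 37.200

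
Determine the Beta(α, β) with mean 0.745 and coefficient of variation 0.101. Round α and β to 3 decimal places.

α = 24.253, β = 8.301

σ = CV·μ = 0.101×0.745 = 0.07525, so σ² = 0.005662.
s+1 = μ(1−μ)/σ² = 0.189975/0.005662 = 33.5538, so s = α+β = 32.5538.
α = μs = 24.253, β = (1−μ)s = 8.301.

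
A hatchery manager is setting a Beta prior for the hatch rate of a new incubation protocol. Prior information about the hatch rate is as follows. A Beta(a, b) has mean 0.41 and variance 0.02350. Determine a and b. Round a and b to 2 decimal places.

a = 3.81, b = 5.48

Write ν = a+b; then a = μν and Var = μ(1−μ)/(ν+1).
ν = μ(1−μ)/Var − 1 = 0.2419/0.02350 − 1 = 9.2936.
a = 0.41·9.2936 = 3.81, b = 0.59·9.2936 = 5.48.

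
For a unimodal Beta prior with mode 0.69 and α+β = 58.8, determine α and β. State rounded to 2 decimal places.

For α,β>1 the mode is (α−1)/(α+β−2), so α = mode·(κ−2)+1 = 0.69×56.8+1 = 40.19.
And β = (1−mode)·(κ−2)+1 = 0.31×56.8+1 = 18.61.

α = 40.19, β = 18.61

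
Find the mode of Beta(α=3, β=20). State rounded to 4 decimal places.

The density x^(α−1)(1−x)^(β−1) is maximised at (α−1)/(α+β−2) = 2/21 = 0.0952.

0.0952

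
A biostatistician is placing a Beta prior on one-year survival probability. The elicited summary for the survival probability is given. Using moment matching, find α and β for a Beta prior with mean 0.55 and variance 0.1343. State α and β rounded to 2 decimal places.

α = 0.46, β = 0.38

Write ν = α+β; then α = μν and Var = μ(1−μ)/(ν+1).
ν = μ(1−μ)/Var − 1 = 0.2475/0.1343 − 1 = 0.8429.
α = 0.55·0.8429 = 0.46, β = 0.45·0.8429 = 0.38.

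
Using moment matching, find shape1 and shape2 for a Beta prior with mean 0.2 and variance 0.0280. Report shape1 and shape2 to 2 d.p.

shape1 = 0.94, shape2 = 3.77

Write ν = shape1+shape2; then shape1 = μν and Var = μ(1−μ)/(ν+1).
ν = μ(1−μ)/Var − 1 = 0.16/0.0280 − 1 = 4.7143.
shape1 = 0.2·4.7143 = 0.94, shape2 = 0.8·4.7143 = 3.77.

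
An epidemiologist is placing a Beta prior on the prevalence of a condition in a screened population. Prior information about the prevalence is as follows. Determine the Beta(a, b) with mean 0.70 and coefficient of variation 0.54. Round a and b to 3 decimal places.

a = 0.329, b = 0.141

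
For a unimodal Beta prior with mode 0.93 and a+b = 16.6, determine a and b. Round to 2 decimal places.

a = 14.58, b = 2.02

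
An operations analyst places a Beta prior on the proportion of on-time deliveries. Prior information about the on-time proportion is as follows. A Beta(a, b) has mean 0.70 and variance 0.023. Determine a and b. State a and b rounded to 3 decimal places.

a = 5.691, b = 2.439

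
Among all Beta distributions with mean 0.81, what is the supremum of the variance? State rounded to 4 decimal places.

0.1539

Var = μ(1−μ)/(α+β+1), which approaches μ(1−μ) as α+β → 0.
So the supremum is μ(1−μ) = 0.81×0.19 = 0.1539.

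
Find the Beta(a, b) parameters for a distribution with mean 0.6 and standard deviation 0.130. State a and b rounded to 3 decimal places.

a = 7.921, b = 5.280

First σ² = 0.016900. Setting a = μn, b = (1−μ)n with n = a+b,
μ(1−μ)/(n+1) = 0.016900 ⇒ n+1 = 0.24/0.016900 = 14.2012 ⇒ n = 13.2012.
Hence a = 0.6×13.2012 = 7.921, b = 0.4×13.2012 = 5.280.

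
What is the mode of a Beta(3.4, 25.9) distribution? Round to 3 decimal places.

The density x^(α−1)(1−x)^(β−1) is maximised at (α−1)/(α+β−2) = 2.4/27.3 = 0.088.

0.088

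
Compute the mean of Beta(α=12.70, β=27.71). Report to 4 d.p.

0.3143

The Beta mean is α/(α+β) = 12.70/(12.70+27.71) = 0.3143.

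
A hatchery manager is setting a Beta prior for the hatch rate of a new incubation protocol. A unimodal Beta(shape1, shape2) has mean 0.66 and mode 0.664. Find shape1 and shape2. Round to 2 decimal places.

shape1 = 54.12, shape2 = 27.88

Let s = shape1+shape2. Mean gives shape1 = μs = 0.66s; mode gives (shape1−1)/(s−2) = 0.664.
Substituting: 0.66s − 1 = 0.664(s−2) = 0.664s − 1.328, so -0.004s = -0.328 and s = 82.0000.
Then shape1 = 0.66×82.0000 = 54.12 and shape2 = s−shape1 = 27.88.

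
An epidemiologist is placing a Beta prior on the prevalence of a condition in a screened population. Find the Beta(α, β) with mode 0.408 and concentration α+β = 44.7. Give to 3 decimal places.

α = 18.422, β = 26.278

For α,β>1 the mode is (α−1)/(α+β−2), so α = mode·(κ−2)+1 = 0.408×42.7+1 = 18.422.
And β = (1−mode)·(κ−2)+1 = 0.592×42.7+1 = 26.278.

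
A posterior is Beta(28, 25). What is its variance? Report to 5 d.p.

α+β = 53 and αβ = 700, so Var = αβ/[(α+β)²(α+β+1)] = 700/151686 = 0.00461.

0.00461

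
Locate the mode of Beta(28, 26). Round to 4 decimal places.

0.5192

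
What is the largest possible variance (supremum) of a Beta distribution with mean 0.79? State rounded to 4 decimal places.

0.1659

For fixed mean μ the Beta variance is μ(1−μ)/(α+β+1), increasing as α+β decreases.
Its least upper bound (not attained) is μ(1−μ) = 0.79·0.21 = 0.1659.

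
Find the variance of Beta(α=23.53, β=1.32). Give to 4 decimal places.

0.0019

α+β = 24.85 and αβ = 31.0596, so Var = αβ/[(α+β)²(α+β+1)] = 31.0596/15962.956625 = 0.0019.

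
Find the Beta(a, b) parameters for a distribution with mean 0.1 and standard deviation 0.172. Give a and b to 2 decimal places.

a = 0.20, b = 1.84

Variance = 0.172² = 0.029584. The moment-matching identity a+b = μ(1−μ)/Var − 1 gives
a+b = 0.09/0.029584 − 1 = 2.0422, so a = μ·2.0422 = 0.20 and b = (1−μ)·2.0422 = 1.84.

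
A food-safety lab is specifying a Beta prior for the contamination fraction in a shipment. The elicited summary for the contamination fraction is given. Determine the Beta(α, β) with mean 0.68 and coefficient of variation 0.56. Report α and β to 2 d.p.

α = 0.34, β = 0.16

σ = CV·μ = 0.56×0.68 = 0.38080, so σ² = 0.145009.
s+1 = μ(1−μ)/σ² = 0.2176/0.145009 = 1.5006, so s = α+β = 0.5006.
α = μs = 0.34, β = (1−μ)s = 0.16.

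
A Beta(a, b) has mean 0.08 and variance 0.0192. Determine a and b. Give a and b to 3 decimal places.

a = 0.227, b = 2.607

Let s = a+b. The Beta variance is μ(1−μ)/(s+1).
So s+1 = μ(1−μ)/σ² = (0.08×0.92)/0.0192 = 0.0736/0.0192 = 3.8333, giving s = 2.8333.
Then a = μs = 0.08×2.8333 = 0.227 and b = (1−μ)s = 0.92×2.8333 = 2.607.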